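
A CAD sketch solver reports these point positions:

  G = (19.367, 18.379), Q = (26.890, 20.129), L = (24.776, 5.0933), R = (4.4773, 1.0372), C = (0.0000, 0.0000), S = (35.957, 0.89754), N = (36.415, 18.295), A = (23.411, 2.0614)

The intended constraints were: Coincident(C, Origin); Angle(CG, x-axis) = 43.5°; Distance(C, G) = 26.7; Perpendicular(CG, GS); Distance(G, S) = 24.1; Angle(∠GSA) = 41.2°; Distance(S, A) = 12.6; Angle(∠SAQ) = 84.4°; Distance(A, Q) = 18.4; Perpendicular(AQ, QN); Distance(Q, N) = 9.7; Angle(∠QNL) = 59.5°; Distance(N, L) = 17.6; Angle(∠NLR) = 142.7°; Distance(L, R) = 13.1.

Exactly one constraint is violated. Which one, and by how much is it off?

Distance(L, R) = 13.1 — off by 7.60.

C = (0.00, 0.00) ✓; CG at 43.50° ✓; |CG| = 26.70 ✓; ∠(CG, GS) = 90.00° ✓; |GS| = 24.10 ✓; ∠GSA = 41.20° ✓; |SA| = 12.60 ✓; ∠SAQ = 84.40° ✓; |AQ| = 18.40 ✓; ∠(AQ, QN) = 90.00° ✓; |QN| = 9.700 ✓; ∠QNL = 59.50° ✓; |NL| = 17.60 ✓; ∠NLR = 142.7° ✓; |LR| = 20.70 ✗.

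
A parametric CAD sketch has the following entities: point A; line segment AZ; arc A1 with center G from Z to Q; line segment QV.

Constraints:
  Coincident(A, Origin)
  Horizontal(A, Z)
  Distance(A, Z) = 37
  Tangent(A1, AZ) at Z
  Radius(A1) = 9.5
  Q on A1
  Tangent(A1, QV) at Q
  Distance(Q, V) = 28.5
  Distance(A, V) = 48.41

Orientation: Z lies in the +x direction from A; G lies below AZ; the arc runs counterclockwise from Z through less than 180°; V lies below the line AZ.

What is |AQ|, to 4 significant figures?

29.31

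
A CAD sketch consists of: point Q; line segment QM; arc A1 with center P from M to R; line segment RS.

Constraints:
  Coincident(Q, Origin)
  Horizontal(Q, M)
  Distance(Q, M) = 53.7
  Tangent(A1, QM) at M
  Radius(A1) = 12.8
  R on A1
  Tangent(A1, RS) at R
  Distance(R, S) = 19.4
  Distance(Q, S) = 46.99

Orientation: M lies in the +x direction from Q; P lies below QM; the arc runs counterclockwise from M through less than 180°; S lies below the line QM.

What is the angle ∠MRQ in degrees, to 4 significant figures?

127.6°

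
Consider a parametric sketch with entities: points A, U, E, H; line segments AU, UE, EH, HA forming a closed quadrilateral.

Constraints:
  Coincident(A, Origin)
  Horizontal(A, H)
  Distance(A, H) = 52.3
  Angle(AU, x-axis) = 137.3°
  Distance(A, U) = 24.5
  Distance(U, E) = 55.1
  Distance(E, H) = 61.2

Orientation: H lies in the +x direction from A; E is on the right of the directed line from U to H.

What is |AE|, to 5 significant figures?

34.807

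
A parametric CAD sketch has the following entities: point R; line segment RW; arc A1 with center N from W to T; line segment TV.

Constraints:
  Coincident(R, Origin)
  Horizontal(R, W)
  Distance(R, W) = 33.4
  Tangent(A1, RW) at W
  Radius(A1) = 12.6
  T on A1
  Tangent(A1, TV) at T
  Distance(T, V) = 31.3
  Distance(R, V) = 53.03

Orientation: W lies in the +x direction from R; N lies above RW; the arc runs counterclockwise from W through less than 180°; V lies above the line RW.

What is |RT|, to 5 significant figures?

48.080

R is at the origin; RW is horizontal with |RW| = 33.4 and W on the +x side, so W = (33.400, 0.0000). The tangent condition forces NW to be normal to RW, so N = W + (0, 12.6) = (33.400, 12.600). Since NT ⟂ TV (tangency), |NV| = √(12.6² + 31.3²) = 33.741 regardless of where T sits on A1. So V lies on both circle(R, 53.03) and circle(N, 33.741); the above-RW intersection is V = (26.890, 45.707). T is the foot of the tangent from V: T = (43.961, 19.472).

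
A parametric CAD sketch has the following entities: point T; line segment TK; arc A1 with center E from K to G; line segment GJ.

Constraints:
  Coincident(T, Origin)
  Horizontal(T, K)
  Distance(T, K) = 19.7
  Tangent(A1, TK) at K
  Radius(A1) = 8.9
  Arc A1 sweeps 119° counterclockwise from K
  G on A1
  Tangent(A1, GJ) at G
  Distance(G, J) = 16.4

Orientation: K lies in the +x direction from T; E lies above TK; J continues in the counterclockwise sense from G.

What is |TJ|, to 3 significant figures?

33.8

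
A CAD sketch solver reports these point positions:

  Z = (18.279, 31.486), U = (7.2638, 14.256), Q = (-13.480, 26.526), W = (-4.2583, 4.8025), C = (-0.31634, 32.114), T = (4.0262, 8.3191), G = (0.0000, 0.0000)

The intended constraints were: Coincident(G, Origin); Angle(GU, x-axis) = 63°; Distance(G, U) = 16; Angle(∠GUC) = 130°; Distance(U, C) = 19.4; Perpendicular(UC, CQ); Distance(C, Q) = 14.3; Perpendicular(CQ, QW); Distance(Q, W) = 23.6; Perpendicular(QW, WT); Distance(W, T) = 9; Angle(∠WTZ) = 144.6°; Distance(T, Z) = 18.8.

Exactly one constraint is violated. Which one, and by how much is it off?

Distance(T, Z) = 18.8 — off by 8.40.

G = (0.00, 0.00) ✓; GU at 63.00° ✓; |GU| = 16.00 ✓; ∠GUC = 130.0° ✓; |UC| = 19.40 ✓; ∠(UC, CQ) = 90.00° ✓; |CQ| = 14.30 ✓; ∠(CQ, QW) = 90.00° ✓; |QW| = 23.60 ✓; ∠(QW, WT) = 90.00° ✓; |WT| = 9.000 ✓; ∠WTZ = 144.6° ✓; |TZ| = 27.20 ✗.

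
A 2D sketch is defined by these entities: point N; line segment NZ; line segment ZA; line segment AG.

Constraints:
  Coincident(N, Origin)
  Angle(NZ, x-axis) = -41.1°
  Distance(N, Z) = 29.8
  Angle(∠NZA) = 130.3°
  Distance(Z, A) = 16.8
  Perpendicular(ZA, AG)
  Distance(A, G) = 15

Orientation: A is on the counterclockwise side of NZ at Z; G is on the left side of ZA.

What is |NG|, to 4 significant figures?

36.89

N is at the origin; NZ runs at -41.1° with length 29.8, so Z = 29.8·(cos -41.1°, sin -41.1°) = (22.46, -19.59). ∠NZA = 130.3°, so ZA runs at -41.1° + (180° − 130.3°) = 8.600° from the x-axis; with |ZA| = 16.8, A = Z + 16.8·(cos 8.600°, sin 8.600°) = (39.07, -17.08). ZA is perpendicular to AG; with |AG| = 15.0 on the left of ZA, G = A + 15.0·(-0.1495, 0.9888) = (36.82, -2.246). Then |NG| = |G − N| = 36.89.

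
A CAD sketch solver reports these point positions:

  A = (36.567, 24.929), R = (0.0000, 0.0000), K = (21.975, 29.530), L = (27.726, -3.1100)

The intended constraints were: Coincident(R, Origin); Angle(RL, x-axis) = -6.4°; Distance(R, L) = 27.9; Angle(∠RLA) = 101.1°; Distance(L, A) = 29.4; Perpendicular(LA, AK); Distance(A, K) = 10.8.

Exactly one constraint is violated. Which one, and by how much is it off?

Distance(A, K) = 10.8 — off by 4.50.

R = (0.00, 0.00) ✓; RL at -6.400° ✓; |RL| = 27.90 ✓; ∠RLA = 101.1° ✓; |LA| = 29.40 ✓; ∠(LA, AK) = 90.00° ✓; |AK| = 15.30 ✗.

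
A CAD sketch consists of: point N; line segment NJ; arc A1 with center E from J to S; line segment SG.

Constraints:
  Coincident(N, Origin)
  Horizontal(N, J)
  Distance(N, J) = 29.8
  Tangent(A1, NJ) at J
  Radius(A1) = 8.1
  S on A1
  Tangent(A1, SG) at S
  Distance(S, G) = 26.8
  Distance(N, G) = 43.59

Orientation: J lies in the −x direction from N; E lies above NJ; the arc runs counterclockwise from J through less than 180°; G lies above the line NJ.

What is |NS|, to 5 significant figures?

23.582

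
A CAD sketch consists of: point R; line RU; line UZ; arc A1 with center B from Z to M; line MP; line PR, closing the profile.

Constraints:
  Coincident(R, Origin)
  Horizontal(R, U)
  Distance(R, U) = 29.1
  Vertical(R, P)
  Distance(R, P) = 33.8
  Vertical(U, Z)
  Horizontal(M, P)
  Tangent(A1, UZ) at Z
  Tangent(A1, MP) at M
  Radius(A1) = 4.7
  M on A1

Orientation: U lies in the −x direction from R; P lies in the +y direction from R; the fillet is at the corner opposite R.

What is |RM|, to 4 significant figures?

41.69

The virtual corner opposite R is at (-29.10, 33.80). Since A1 is tangent to UZ there, BZ ⟂ UZ and since A1 is tangent to MP there, BM ⟂ MP, with radius 4.7, so the center B sits 4.7 in from both sides at B = (-24.40, 29.10). That places the tangent points at Z = (-29.10, 29.10) on UZ and M = (-24.40, 33.80) on MP. Then |RM| = |M − R| = 41.69.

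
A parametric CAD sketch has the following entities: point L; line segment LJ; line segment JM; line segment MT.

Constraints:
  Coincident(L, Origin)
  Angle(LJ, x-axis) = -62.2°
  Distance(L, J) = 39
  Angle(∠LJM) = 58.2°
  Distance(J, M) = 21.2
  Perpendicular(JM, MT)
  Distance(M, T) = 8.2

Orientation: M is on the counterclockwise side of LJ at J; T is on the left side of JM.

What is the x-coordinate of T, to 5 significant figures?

21.844

L is at the origin; LJ runs at -62.2° with length 39.0, so J = 39.0·(cos -62.2°, sin -62.2°) = (18.189, -34.499). ∠LJM = 58.2°, so JM runs at -62.2° + (180° − 58.2°) = 59.600° from the x-axis; with |JM| = 21.2, M = J + 21.2·(cos 59.600°, sin 59.600°) = (28.917, -16.213). The perpendicularity gives MT at right angles to JM; with |MT| = 8.2 on the left of JM, T = M + 8.2·(-0.86251, 0.50603) = (21.844, -12.064). So T.x = 21.844.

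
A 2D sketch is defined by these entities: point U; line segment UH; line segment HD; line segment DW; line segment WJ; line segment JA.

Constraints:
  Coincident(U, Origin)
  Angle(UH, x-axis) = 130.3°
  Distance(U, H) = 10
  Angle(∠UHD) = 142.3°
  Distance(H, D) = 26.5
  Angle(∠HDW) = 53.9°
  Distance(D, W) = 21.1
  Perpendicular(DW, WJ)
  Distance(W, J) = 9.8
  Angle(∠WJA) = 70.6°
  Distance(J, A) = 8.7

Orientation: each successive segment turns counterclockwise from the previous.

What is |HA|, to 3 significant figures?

14.8

DW is perpendicular to WJ, so WJ runs at 24.1°; with |WJ| = 9.8, J = (-14.8, -2.12). ∠WJA = 70.6° gives JA at 134° from the x-axis; with |JA| = 8.7, A = (-20.8, 4.19). Then |HA| = |A − H| = 14.8.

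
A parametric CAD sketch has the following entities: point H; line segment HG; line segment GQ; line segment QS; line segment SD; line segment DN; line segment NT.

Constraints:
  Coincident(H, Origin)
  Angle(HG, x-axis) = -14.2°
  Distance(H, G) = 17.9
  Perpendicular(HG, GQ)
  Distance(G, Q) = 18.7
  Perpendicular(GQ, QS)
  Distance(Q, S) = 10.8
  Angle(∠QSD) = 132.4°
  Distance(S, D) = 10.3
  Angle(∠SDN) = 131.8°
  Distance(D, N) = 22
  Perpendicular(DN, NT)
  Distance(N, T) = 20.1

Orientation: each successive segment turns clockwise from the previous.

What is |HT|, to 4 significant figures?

24.03

∠SDN = 131.8° gives DN at 70.00° from the x-axis; with |DN| = 22.0, N = (4.953, 9.880). DN ⟂ NT, so NT runs at -20.00°; with |NT| = 20.1, T = (23.84, 3.006). Then |HT| = |T − H| = 24.03.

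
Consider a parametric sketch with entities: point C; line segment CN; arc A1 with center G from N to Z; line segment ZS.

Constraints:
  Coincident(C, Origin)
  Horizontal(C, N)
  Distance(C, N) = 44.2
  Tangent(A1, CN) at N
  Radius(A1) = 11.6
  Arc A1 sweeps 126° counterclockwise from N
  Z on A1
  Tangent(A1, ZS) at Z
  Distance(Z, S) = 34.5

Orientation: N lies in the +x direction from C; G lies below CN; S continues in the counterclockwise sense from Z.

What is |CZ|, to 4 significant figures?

39.39

Since A1 is tangent to CN there, GN ⟂ CN, so G = N + (0, -11.6) = (44.20, -11.60). On A1, N sits at bearing 90° from G; a 126° counterclockwise sweep puts Z at bearing 216°, so Z = G + 11.6·(cos 216°, sin 216°) = (34.82, -18.42). Then |CZ| = |Z − C| = 39.39.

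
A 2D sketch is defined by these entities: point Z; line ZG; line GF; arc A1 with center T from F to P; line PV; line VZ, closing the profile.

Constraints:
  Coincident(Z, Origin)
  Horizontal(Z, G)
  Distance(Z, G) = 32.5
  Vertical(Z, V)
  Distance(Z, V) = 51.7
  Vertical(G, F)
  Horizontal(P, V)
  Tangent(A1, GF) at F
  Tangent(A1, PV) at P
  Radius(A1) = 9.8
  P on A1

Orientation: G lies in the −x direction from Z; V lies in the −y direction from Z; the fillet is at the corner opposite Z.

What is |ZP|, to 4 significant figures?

56.46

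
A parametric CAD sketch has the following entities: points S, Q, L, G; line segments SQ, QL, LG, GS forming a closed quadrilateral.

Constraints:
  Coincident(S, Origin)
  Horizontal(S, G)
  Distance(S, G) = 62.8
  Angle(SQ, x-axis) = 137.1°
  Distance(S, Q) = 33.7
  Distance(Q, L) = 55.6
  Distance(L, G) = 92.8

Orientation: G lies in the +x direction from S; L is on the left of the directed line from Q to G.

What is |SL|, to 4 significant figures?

71.15

Checks: |QL| = 55.60 ✓; |LG| = 92.80 ✓.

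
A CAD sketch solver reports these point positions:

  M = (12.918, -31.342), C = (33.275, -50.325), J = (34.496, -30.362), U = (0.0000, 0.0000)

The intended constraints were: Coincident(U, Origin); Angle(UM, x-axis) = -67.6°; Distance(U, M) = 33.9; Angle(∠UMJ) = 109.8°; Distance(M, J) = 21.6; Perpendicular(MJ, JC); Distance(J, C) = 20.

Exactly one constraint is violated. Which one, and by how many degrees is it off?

Perpendicular(MJ, JC) — off by 6.10°.

U = (0.00, 0.00) ✓; UM at -67.60° ✓; |UM| = 33.90 ✓; ∠UMJ = 109.8° ✓; |MJ| = 21.60 ✓; ∠(MJ, JC) = 96.10° ✗; |JC| = 20.00 ✓.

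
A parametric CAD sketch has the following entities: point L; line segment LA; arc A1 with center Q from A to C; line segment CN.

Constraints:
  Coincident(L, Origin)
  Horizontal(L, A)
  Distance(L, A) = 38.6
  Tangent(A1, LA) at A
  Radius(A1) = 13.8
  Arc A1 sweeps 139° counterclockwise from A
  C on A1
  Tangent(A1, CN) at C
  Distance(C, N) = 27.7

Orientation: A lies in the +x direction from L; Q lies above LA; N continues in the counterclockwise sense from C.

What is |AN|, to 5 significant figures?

44.014

L is at the origin; L and A share the same y with |LA| = 38.6 and A on the +x side, so A = (38.600, 0.0000). A1 meets LA tangentially, so QA is at right angles to LA, so Q = A + (0, 13.8) = (38.600, 13.800). On A1, A sits at bearing -90° from Q; a 139° counterclockwise sweep puts C at bearing 49°, so C = Q + 13.8·(cos 49°, sin 49°) = (47.654, 24.215). A1 meets CN tangentially, so QC is at right angles to CN, so CN runs along (−sin 49°, cos 49°); with |CN| = 27.7, N = (26.748, 42.388). Then |AN| = |N − A| = 44.014.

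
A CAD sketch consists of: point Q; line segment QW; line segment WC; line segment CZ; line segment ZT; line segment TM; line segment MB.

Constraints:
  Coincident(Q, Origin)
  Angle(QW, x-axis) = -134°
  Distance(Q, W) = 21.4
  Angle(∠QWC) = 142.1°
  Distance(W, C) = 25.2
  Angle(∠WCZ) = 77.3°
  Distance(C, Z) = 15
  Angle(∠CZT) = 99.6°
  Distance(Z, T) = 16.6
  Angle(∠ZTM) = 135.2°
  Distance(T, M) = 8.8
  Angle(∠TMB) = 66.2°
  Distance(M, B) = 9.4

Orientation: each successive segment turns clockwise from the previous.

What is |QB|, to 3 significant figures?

26.8

Q is at the origin; QW runs at -134.0° with length 21.4, so W = (-14.9, -15.4). ∠QWC = 142.1° gives WC at -172° from the x-axis; with |WC| = 25.2, C = (-39.8, -18.9). ∠WCZ = 77.3° gives CZ at 85.4° from the x-axis; with |CZ| = 15.0, Z = (-38.6, -3.99). ∠CZT = 99.6° gives ZT at 5.00° from the x-axis; with |ZT| = 16.6, T = (-22.1, -2.55). ∠ZTM = 135.2° gives TM at -39.8° from the x-axis; with |TM| = 8.8, M = (-15.3, -8.18). ∠TMB = 66.2° gives MB at -154° from the x-axis; with |MB| = 9.4, B = (-23.7, -12.4). Then |QB| = |B − Q| = 26.8.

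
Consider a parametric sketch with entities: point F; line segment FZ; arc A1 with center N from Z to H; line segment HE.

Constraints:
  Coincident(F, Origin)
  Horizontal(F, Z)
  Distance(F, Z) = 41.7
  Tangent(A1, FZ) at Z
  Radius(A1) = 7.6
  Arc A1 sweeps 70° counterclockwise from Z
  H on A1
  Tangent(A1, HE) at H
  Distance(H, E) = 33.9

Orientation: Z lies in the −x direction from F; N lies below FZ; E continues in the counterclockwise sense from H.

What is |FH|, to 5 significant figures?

49.097

F is at the origin; FZ is horizontal with |FZ| = 41.7 and Z on the −x side, so Z = (-41.700, 0.0000). The tangent condition forces NZ to be normal to FZ, so N = Z + (0, -7.6) = (-41.700, -7.6000). On A1, Z sits at bearing 90° from N; a 70° counterclockwise sweep puts H at bearing 160°, so H = N + 7.6·(cos 160°, sin 160°) = (-48.842, -5.0006). Then |FH| = |H − F| = 49.097.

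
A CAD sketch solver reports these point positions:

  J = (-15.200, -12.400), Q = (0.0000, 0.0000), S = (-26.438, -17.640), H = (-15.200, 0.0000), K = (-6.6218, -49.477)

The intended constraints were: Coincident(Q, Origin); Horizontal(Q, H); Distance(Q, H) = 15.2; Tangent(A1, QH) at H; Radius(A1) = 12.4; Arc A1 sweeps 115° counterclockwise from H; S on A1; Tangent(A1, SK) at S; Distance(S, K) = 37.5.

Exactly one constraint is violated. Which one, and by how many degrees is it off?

Tangent(A1, SK) at S — off by 6.90°.

Q = (0.00, 0.00) ✓; Q.y = 0.00, H.y = 0.00 ✓; |QH| = 15.20 ✓; ∠(JH, HQ) = 90.00° ✓; |JH| = 12.40 ✓; bearing(J→S) − bearing(J→H) = 115.0° ✓; |JS| = 12.40 ✓; ∠(JS, SK) = 83.10° ✗; |SK| = 37.50 ✓.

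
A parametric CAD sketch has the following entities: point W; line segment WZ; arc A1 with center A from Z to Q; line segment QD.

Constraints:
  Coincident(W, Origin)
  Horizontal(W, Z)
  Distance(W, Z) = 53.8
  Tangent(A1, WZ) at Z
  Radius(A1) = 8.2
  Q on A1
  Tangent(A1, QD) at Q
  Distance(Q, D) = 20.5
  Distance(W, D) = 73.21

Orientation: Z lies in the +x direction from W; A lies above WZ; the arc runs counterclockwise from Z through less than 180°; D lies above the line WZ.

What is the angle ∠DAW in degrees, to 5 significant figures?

142.66°

Checks: |WZ| = 53.80 ✓; |AQ| = 8.200 ✓; ∠(AQ, QD) = 90.00° ✓; |QD| = 20.50 ✓; |WD| = 73.21 ✓.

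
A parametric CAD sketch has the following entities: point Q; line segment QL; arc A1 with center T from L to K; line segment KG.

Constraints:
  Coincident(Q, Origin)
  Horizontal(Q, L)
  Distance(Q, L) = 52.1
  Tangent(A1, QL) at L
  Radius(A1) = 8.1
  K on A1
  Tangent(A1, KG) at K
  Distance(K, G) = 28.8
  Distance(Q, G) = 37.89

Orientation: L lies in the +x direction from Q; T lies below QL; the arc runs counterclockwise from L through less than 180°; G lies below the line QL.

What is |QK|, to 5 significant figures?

45.851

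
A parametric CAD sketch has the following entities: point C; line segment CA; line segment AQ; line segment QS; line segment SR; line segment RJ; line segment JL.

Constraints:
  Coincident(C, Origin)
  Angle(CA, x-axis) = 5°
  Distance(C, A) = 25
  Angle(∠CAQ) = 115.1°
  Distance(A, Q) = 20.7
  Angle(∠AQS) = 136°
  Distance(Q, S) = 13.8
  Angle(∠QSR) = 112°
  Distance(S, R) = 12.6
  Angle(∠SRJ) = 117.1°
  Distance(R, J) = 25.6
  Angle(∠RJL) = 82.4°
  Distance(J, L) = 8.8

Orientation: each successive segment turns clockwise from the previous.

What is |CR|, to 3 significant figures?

36.5

∠AQS = 136.0° gives QS at -104° from the x-axis; with |QS| = 13.8, S = (32.0, -29.1). ∠QSR = 112.0° gives SR at -172° from the x-axis; with |SR| = 12.6, R = (19.5, -30.9). Then |CR| = |R − C| = 36.5.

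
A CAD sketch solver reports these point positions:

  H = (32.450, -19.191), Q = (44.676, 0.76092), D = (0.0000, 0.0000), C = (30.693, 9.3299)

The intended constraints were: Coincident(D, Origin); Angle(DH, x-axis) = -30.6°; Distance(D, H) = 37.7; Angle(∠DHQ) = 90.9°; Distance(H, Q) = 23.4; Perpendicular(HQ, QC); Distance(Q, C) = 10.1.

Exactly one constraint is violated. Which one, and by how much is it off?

Distance(Q, C) = 10.1 — off by 6.30.

D = (0.00, 0.00) ✓; DH at -30.60° ✓; |DH| = 37.70 ✓; ∠DHQ = 90.90° ✓; |HQ| = 23.40 ✓; ∠(HQ, QC) = 90.00° ✓; |QC| = 16.40 ✗.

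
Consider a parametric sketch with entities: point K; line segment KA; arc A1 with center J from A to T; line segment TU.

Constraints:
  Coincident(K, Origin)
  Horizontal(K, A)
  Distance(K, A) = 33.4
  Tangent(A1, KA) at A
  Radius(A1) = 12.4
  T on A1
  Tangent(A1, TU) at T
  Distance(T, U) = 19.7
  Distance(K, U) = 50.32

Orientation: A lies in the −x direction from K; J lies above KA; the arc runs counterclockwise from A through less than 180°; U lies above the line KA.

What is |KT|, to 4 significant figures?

30.89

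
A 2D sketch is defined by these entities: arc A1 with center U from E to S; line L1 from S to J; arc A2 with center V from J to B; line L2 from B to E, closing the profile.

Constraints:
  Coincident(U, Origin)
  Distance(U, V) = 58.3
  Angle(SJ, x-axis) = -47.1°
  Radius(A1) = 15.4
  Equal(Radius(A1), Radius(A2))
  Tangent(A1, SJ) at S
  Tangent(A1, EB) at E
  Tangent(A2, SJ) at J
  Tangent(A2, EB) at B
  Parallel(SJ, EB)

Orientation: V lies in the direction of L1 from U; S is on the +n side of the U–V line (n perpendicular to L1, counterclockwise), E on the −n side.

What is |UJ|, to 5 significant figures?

60.300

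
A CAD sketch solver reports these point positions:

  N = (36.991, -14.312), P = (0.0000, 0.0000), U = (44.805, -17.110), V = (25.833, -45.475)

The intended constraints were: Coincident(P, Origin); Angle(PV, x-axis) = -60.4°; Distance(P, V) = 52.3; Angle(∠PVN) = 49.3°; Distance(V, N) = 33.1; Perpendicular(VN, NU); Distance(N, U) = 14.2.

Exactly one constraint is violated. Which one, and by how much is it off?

Distance(N, U) = 14.2 — off by 5.90.

P = (0.00, 0.00) ✓; PV at -60.40° ✓; |PV| = 52.30 ✓; ∠PVN = 49.30° ✓; |VN| = 33.10 ✓; ∠(VN, NU) = 90.00° ✓; |NU| = 8.300 ✗.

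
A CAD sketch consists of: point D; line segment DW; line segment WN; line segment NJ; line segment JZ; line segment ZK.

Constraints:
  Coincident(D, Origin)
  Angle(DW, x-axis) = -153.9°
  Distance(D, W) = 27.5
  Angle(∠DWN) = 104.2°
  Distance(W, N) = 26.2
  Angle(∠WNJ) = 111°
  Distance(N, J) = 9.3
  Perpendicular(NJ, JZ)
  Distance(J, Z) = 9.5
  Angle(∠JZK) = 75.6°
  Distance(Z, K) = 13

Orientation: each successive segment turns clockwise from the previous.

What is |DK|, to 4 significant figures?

37.78

D is at the origin; DW runs at -153.9° with length 27.5, so W = (-24.70, -12.10). ∠DWN = 104.2° gives WN at 130.3° from the x-axis; with |WN| = 26.2, N = (-41.64, 7.884). ∠WNJ = 111.0° gives NJ at 61.30° from the x-axis; with |NJ| = 9.3, J = (-37.18, 16.04). The perpendicularity gives JZ at right angles to NJ, so JZ runs at -28.70°; with |JZ| = 9.5, Z = (-28.84, 11.48). ∠JZK = 75.6° gives ZK at -133.1° from the x-axis; with |ZK| = 13.0, K = (-37.73, 1.987). Then |DK| = |K − D| = 37.78.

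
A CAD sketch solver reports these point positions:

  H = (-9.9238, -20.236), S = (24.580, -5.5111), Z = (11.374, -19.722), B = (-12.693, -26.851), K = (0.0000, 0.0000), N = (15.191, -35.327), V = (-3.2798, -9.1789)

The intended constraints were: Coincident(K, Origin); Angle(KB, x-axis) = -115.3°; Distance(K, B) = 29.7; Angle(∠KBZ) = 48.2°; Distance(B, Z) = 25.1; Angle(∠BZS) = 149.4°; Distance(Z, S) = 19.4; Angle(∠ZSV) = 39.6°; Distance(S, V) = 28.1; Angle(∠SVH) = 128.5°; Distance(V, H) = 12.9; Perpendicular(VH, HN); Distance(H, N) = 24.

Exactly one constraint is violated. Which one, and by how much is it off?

Distance(H, N) = 24 — off by 5.30.

K = (0.00, 0.00) ✓; KB at -115.3° ✓; |KB| = 29.70 ✓; ∠KBZ = 48.20° ✓; |BZ| = 25.10 ✓; ∠BZS = 149.4° ✓; |ZS| = 19.40 ✓; ∠ZSV = 39.60° ✓; |SV| = 28.10 ✓; ∠SVH = 128.5° ✓; |VH| = 12.90 ✓; ∠(VH, HN) = 90.00° ✓; |HN| = 29.30 ✗.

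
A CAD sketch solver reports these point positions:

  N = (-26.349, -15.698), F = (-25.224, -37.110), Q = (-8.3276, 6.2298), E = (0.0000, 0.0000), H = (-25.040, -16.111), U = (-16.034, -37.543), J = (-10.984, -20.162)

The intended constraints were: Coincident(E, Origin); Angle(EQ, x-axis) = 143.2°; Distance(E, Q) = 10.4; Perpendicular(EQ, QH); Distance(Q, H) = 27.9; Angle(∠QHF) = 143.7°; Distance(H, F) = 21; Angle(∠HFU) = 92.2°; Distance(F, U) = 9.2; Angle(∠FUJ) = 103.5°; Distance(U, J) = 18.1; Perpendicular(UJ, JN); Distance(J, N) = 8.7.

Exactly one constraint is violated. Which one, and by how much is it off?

Distance(J, N) = 8.7 — off by 7.30.

E = (0.00, 0.00) ✓; EQ at 143.2° ✓; |EQ| = 10.40 ✓; ∠(EQ, QH) = 90.00° ✓; |QH| = 27.90 ✓; ∠QHF = 143.7° ✓; |HF| = 21.00 ✓; ∠HFU = 92.20° ✓; |FU| = 9.200 ✓; ∠FUJ = 103.5° ✓; |UJ| = 18.10 ✓; ∠(UJ, JN) = 90.00° ✓; |JN| = 16.00 ✗.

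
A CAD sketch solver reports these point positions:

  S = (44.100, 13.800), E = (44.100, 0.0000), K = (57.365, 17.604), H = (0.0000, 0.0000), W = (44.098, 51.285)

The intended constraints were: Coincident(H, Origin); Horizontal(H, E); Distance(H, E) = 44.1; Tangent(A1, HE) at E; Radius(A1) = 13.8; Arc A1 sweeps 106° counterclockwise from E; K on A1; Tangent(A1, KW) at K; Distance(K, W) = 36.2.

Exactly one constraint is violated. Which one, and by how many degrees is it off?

Tangent(A1, KW) at K — off by 5.50°.

H = (0.00, 0.00) ✓; H.y = 0.00, E.y = 0.00 ✓; |HE| = 44.10 ✓; ∠(SE, EH) = 90.00° ✓; |SE| = 13.80 ✓; bearing(S→K) − bearing(S→E) = 106.0° ✓; |SK| = 13.80 ✓; ∠(SK, KW) = 84.50° ✗; |KW| = 36.20 ✓.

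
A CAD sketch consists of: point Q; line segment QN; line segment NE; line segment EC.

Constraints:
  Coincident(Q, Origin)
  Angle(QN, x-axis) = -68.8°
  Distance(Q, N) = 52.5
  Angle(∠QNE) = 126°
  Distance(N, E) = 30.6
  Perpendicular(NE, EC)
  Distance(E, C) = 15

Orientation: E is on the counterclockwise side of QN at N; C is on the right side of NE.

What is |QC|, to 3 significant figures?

84.1

Q is at the origin; QN runs at -68.8° with length 52.5, so N = 52.5·(cos -68.8°, sin -68.8°) = (19.0, -48.9). ∠QNE = 126.0°, so NE runs at -68.8° + (180° − 126.0°) = -14.8° from the x-axis; with |NE| = 30.6, E = N + 30.6·(cos -14.8°, sin -14.8°) = (48.6, -56.8). NE ⟂ EC; with |EC| = 15.0 on the right of NE, C = E + 15.0·(-0.255, -0.967) = (44.7, -71.3). Then |QC| = |C − Q| = 84.1.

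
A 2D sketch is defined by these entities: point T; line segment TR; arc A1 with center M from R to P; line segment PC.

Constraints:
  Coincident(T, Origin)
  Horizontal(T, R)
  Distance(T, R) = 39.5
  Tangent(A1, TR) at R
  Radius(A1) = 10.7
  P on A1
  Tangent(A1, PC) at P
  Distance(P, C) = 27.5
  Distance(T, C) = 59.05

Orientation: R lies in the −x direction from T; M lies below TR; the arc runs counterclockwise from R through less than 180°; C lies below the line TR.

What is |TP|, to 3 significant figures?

51.6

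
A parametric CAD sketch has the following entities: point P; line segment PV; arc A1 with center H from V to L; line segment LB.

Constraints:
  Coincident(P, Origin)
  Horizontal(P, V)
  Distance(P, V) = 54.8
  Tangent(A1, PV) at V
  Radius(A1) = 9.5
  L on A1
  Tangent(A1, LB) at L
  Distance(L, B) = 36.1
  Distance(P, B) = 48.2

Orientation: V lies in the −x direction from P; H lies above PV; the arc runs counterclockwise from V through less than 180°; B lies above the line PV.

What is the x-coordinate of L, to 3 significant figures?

-46.3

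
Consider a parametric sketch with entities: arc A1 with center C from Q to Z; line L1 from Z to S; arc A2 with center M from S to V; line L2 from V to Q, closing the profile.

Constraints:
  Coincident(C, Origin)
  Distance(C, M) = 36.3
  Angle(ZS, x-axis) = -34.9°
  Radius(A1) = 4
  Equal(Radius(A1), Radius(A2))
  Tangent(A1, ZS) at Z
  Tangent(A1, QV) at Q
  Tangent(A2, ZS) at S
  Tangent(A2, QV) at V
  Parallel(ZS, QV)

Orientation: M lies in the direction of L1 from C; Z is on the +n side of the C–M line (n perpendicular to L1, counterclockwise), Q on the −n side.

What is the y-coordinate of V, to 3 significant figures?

-24.0

The slot axis is L1's direction at -34.9°, so u = (cos -34.9°, sin -34.9°) = (0.820, -0.572) and n = (−sin -34.9°, cos -34.9°) = (0.572, 0.820). C is at the origin and M lies 36.3 along u from C, so M = 36.3·u = (29.8, -20.8). Tangency of A1 to both parallel lines with radius 4.0 puts Z and Q at C ± 4.0·n: Z = (2.29, 3.28), Q = (-2.29, -3.28). Equal radii place S and V the same way about M: S = M + 4.0·n = (32.1, -17.5), V = M − 4.0·n = (27.5, -24.0). So V.y = -24.0.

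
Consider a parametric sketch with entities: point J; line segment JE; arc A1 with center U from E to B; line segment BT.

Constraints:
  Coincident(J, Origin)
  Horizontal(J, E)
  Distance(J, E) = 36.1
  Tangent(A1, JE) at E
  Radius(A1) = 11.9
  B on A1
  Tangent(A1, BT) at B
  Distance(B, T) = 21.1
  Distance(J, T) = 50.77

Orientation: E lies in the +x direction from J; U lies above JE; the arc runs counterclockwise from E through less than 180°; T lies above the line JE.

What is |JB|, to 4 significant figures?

49.71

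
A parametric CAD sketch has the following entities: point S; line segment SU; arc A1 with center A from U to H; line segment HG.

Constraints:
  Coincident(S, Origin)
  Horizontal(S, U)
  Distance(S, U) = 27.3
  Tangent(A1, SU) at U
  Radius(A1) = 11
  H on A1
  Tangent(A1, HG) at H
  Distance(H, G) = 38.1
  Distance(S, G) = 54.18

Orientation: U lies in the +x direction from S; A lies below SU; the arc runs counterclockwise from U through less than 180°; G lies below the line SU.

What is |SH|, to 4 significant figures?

20.44

Checks: S.y = 0.00, U.y = 0.00 ✓; |AH| = 11.00 ✓; ∠(AH, HG) = 90.00° ✓; |HG| = 38.10 ✓; |SG| = 54.18 ✓.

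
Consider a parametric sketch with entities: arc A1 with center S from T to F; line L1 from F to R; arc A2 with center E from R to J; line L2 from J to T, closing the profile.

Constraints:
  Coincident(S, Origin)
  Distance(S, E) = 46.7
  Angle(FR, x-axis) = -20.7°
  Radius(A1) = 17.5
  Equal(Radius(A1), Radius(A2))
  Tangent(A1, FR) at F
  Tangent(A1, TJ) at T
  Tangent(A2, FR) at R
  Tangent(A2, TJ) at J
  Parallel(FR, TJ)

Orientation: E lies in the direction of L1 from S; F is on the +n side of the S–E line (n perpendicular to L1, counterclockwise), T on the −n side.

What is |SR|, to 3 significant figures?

49.9

Tangency of A1 to both parallel lines with radius 17.5 puts F and T at S ± 17.5·n: F = (6.19, 16.4), T = (-6.19, -16.4). Equal radii place R and J the same way about E: R = E + 17.5·n = (49.9, -0.137), J = E − 17.5·n = (37.5, -32.9). Then |SR| = |R − S| = 49.9.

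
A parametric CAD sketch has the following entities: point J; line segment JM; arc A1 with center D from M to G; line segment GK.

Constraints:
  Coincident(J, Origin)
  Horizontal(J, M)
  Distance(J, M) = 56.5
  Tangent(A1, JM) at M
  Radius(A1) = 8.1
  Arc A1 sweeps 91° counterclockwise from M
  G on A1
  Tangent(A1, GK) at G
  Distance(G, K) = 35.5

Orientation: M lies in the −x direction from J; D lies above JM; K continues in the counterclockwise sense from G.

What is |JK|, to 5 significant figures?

65.695

On A1, M sits at bearing -90° from D; a 91° counterclockwise sweep puts G at bearing 1°, so G = D + 8.1·(cos 1°, sin 1°) = (-48.401, 8.2414). Tangency of A1 to GK means the radius DG is perpendicular to GK, so GK runs along (−sin 1°, cos 1°); with |GK| = 35.5, K = (-49.021, 43.736). Then |JK| = |K − J| = 65.695.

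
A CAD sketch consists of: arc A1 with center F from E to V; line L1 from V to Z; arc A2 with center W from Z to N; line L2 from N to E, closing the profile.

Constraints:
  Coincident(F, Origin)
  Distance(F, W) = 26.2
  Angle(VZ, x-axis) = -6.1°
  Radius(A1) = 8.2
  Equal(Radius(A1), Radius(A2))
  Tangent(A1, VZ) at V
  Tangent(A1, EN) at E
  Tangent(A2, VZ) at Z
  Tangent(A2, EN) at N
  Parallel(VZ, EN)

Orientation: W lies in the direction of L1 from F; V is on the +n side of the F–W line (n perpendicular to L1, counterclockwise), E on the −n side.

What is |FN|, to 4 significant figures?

27.45

The slot axis is L1's direction at -6.1°, so u = (cos -6.1°, sin -6.1°) = (0.9943, -0.1063) and n = (−sin -6.1°, cos -6.1°) = (0.1063, 0.9943). F is at the origin and W lies 26.2 along u from F, so W = 26.2·u = (26.05, -2.784). Tangency of A1 to both parallel lines with radius 8.2 puts V and E at F ± 8.2·n: V = (0.8714, 8.154), E = (-0.8714, -8.154). Equal radii place Z and N the same way about W: Z = W + 8.2·n = (26.92, 5.369), N = W − 8.2·n = (25.18, -10.94). Then |FN| = |N − F| = 27.45.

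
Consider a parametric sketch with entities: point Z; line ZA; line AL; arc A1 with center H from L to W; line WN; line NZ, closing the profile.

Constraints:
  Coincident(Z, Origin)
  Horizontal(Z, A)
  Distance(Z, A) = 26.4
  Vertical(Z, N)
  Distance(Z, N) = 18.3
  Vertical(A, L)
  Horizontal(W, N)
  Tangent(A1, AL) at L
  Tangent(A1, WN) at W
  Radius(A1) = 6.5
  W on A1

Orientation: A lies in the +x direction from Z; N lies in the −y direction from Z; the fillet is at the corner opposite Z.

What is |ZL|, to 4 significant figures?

28.92

Z is at the origin; ZA is horizontal with |ZA| = 26.4 and A on the +x side, so A = (26.40, 0.000). ZN is vertical with |ZN| = 18.3 and N on the −y side, so N = (0.000, -18.30). The virtual corner opposite Z is at (26.40, -18.30). Tangency of A1 to AL means the radius HL is perpendicular to AL and tangency of A1 to WN means the radius HW is perpendicular to WN, with radius 6.5, so the center H sits 6.5 in from both sides at H = (19.90, -11.80). That places the tangent points at L = (26.40, -11.80) on AL and W = (19.90, -18.30) on WN. Then |ZL| = |L − Z| = 28.92.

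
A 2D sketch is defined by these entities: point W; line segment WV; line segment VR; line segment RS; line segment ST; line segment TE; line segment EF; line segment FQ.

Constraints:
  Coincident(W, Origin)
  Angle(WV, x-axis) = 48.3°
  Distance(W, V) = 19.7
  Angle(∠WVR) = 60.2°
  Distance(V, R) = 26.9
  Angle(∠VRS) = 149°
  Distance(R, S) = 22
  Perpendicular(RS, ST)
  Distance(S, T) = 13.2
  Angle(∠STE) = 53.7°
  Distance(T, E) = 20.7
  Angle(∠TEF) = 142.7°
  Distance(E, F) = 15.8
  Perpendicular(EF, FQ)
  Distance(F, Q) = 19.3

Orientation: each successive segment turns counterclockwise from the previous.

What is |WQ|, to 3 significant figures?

50.0

W is at the origin; WV runs at 48.3° with length 19.7, so V = (13.1, 14.7). ∠WVR = 60.2° gives VR at 168° from the x-axis; with |VR| = 26.9, R = (-13.2, 20.3). ∠VRS = 149.0° gives RS at -161° from the x-axis; with |RS| = 22.0, S = (-34.0, 13.1). RS ⟂ ST, so ST runs at -70.9°; with |ST| = 13.2, T = (-29.7, 0.584). ∠STE = 53.7° gives TE at 55.4° from the x-axis; with |TE| = 20.7, E = (-17.9, 17.6). ∠TEF = 142.7° gives EF at 92.7° from the x-axis; with |EF| = 15.8, F = (-18.7, 33.4). EF ⟂ FQ, so FQ runs at -177°; with |FQ| = 19.3, Q = (-38.0, 32.5). Then |WQ| = |Q − W| = 50.0.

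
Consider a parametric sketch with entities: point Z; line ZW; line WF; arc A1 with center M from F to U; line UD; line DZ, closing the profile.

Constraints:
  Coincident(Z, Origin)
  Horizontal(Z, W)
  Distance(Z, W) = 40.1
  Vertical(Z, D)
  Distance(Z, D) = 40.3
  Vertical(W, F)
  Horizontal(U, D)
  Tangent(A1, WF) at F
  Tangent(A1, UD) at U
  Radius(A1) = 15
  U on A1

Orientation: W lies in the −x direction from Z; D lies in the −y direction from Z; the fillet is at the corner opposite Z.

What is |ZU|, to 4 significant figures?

47.48

Z is at the origin; Z and W share the same y with |ZW| = 40.1 and W on the −x side, so W = (-40.10, 0.000). Z and D share the same x with |ZD| = 40.3 and D on the −y side, so D = (0.000, -40.30). The virtual corner opposite Z is at (-40.10, -40.30). Tangency of A1 to WF means the radius MF is perpendicular to WF and the tangent condition forces MU to be normal to UD, with radius 15.0, so the center M sits 15.0 in from both sides at M = (-25.10, -25.30). That places the tangent points at F = (-40.10, -25.30) on WF and U = (-25.10, -40.30) on UD. Then |ZU| = |U − Z| = 47.48.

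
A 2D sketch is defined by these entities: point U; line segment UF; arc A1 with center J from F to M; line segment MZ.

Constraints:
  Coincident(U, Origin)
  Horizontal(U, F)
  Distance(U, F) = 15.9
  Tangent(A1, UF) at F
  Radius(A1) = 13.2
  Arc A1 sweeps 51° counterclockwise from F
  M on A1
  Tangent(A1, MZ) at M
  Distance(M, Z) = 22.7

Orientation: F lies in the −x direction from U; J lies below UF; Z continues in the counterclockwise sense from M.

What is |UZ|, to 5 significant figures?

46.298

U is at the origin; U and F share the same y with |UF| = 15.9 and F on the −x side, so F = (-15.900, 0.0000). Tangency of A1 to UF means the radius JF is perpendicular to UF, so J = F + (0, -13.2) = (-15.900, -13.200). On A1, F sits at bearing 90° from J; a 51° counterclockwise sweep puts M at bearing 141°, so M = J + 13.2·(cos 141°, sin 141°) = (-26.158, -4.8930). Since A1 is tangent to MZ there, JM ⟂ MZ, so MZ runs along (−sin 141°, cos 141°); with |MZ| = 22.7, Z = (-40.444, -22.534). Then |UZ| = |Z − U| = 46.298.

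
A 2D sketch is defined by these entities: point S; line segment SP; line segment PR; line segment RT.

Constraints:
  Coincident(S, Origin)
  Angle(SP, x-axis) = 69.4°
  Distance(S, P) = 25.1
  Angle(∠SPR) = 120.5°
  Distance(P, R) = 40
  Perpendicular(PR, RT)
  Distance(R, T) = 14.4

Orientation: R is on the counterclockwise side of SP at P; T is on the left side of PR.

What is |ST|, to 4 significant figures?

53.23

∠SPR = 120.5°, so PR runs at 69.4° + (180° − 120.5°) = 128.9° from the x-axis; with |PR| = 40.0, R = P + 40.0·(cos 128.9°, sin 128.9°) = (-16.29, 54.62). PR is perpendicular to RT; with |RT| = 14.4 on the left of PR, T = R + 14.4·(-0.7782, -0.6280) = (-27.49, 45.58). Then |ST| = |T − S| = 53.23.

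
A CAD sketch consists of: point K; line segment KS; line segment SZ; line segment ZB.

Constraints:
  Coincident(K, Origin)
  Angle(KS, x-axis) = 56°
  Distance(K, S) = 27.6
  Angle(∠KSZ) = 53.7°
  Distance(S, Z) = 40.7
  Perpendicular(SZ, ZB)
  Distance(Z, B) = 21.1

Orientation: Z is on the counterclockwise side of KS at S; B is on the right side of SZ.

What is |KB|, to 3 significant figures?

49.7

K is at the origin; KS runs at 56.0° with length 27.6, so S = 27.6·(cos 56.0°, sin 56.0°) = (15.4, 22.9). ∠KSZ = 53.7°, so SZ runs at 56.0° + (180° − 53.7°) = 182° from the x-axis; with |SZ| = 40.7, Z = S + 40.7·(cos 182°, sin 182°) = (-25.2, 21.2). SZ ⟂ ZB; with |ZB| = 21.1 on the right of SZ, B = Z + 21.1·(-0.0401, 0.999) = (-26.1, 42.3). Then |KB| = |B − K| = 49.7.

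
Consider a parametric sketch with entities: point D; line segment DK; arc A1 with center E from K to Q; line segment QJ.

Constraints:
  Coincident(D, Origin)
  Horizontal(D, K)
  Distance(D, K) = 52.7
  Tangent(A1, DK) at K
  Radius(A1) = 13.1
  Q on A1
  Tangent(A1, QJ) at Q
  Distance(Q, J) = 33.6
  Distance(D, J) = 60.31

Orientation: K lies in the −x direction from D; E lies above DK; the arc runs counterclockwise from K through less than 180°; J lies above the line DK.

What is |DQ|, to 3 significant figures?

41.6

Checks: |EQ| = 13.10 ✓; ∠(EQ, QJ) = 90.00° ✓; |QJ| = 33.60 ✓; |DJ| = 60.31 ✓.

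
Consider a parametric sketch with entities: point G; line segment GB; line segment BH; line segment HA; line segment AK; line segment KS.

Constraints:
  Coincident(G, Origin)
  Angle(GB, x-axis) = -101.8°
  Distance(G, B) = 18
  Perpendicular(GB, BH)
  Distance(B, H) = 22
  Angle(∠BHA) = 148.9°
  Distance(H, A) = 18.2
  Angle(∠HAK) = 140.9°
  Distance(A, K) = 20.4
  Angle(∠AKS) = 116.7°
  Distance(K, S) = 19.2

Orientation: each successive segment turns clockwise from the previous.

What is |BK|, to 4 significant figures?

52.89

G is at the origin; GB runs at -101.8° with length 18.0, so B = (-3.681, -17.62). The perpendicularity gives BH at right angles to GB, so BH runs at 168.2°; with |BH| = 22.0, H = (-25.22, -13.12). ∠BHA = 148.9° gives HA at 137.1° from the x-axis; with |HA| = 18.2, A = (-38.55, -0.7316). ∠HAK = 140.9° gives AK at 98.00° from the x-axis; with |AK| = 20.4, K = (-41.39, 19.47). Then |BK| = |K − B| = 52.89.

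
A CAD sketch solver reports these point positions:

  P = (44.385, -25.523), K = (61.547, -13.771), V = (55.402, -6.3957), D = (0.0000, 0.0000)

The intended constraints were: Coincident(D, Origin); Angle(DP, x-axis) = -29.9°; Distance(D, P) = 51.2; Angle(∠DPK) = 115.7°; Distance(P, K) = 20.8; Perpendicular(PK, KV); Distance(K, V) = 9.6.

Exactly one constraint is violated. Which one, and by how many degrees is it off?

Perpendicular(PK, KV) — off by 5.40°.

D = (0.00, 0.00) ✓; DP at -29.90° ✓; |DP| = 51.20 ✓; ∠DPK = 115.7° ✓; |PK| = 20.80 ✓; ∠(PK, KV) = 95.40° ✗; |KV| = 9.600 ✓.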